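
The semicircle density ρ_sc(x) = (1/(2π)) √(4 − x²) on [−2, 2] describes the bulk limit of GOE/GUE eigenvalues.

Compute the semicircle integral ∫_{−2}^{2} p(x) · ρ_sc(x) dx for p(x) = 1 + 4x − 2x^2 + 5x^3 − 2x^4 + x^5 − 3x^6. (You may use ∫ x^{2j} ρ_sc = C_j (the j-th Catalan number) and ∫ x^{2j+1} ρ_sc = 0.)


Write p(x) = Σ a_i x^i, split into monomials and integrate each against ρ_sc separately.
Using ∫ x^{2j} ρ_sc = C_j = (1/(j+1)) C(2j, j) (Catalan numbers) and ∫ x^{2j+1} ρ_sc = 0 (odd monomials vanish by symmetry):
  i = 0 (even): a_0 · C_{0} = 1 · 1 = 1
  i = 1 (odd): ∫ x^1 ρ_sc = 0 (vanishes)
  i = 2 (even): a_2 · C_{1} = -2 · 1 = -2
  i = 3 (odd): ∫ x^3 ρ_sc = 0 (vanishes)
  i = 4 (even): a_4 · C_{2} = -2 · 2 = -4
  i = 5 (odd): ∫ x^5 ρ_sc = 0 (vanishes)
  i = 6 (even): a_6 · C_{3} = -3 · 5 = -15

Summing the contributions: ∫_{−2}^{2} p(x) ρ_sc(x) dx = 1 + (-2) + (-4) + (-15) = -20.


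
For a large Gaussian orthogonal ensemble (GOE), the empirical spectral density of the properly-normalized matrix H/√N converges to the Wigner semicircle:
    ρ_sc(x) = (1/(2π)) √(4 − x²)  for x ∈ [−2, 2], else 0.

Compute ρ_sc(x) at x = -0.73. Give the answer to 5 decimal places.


ρ_sc(x) = (1/(2π)) √(4 − x²). With x = -0.73:
  4 − x² = 4 − (-0.73)² = 4 − 0.532900 = 3.467100.
  √(4 − x²) = 1.862015.
  1/(2π) = 0.159155.
  ρ_sc(-0.73) = 0.159155 · 1.862015 = 0.296349.

Rounded to 5 decimal places: ρ_sc(-0.73) ≈ 0.29635.


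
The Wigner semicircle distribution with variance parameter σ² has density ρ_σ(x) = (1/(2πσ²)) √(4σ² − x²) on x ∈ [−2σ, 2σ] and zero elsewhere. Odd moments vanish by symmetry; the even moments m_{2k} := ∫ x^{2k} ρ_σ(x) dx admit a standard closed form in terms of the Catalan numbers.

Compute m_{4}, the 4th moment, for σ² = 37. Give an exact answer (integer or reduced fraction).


By the scaled semicircle moment identity, m_{2k} = σ^{2k} · C_k with k = 2.
C_2 = (1/(k+1)) · C(2k, k) = (1/3) · C(4, 2) = (1/3) · 6 = 2.
σ^{2k} = (σ²)^k = (37)^2 = 1369.

Therefore m_{4} = σ^{4} · C_2 = 1369 · 2 = 2738.


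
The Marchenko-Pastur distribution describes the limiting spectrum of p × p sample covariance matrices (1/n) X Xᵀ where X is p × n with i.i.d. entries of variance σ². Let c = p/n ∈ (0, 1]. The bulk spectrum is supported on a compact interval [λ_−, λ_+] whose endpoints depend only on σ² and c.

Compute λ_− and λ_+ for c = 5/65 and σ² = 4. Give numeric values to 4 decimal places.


c = 5/65 = 0.076923; √c = 0.277350.
λ_− = σ² (1 − √c)² = 4 · (1 − 0.277350)² = 4 · (0.722650)² = 2.088892.
λ_+ = σ² (1 + √c)² = 4 · (1 + 0.277350)² = 4 · (1.277350)² = 6.526493.

Rounded to 4 decimal places: λ_− ≈ 2.0889, λ_+ ≈ 6.5265.


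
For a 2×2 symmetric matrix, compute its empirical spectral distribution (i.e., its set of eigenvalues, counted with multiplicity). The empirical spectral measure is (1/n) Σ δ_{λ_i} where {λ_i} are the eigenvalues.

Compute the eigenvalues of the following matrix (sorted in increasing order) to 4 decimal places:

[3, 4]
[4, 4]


Since M is real symmetric, both eigenvalues are real; they are the roots of det(λI − M) = λ² − (tr M) λ + det M.
tr M = 3 + 4 = 7.
det M = 3·4 − 4² = 12 − 16 = -4.
Characteristic polynomial: λ² − 7λ − 4 = 0.
Discriminant Δ = (tr M)² − 4·det M = 49 − (-16) = 65; √Δ = 8.062258.
λ = (tr M ± √Δ)/2 = (7 ± 8.062258)/2, giving (tr M − √Δ)/2 = -0.5311 and (tr M + √Δ)/2 = 7.5311.

Eigenvalues sorted in increasing order: [-0.5311, 7.5311].


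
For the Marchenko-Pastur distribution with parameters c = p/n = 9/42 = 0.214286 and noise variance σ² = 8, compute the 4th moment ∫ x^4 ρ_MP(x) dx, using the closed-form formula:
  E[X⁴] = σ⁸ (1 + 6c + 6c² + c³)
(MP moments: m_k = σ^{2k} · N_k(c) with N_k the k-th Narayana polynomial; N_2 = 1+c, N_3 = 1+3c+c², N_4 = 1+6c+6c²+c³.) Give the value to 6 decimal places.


E[X⁴] = σ⁸ (1 + 6c + 6c² + c³) (fourth MP moment). With σ² = 8 (so σ⁸ = 4096) and c = 9/42 = 0.214286: E[X⁴] = 4096 · (1 + 6·0.214286 + 6·(0.214286)² + (0.214286)³) = 4096 · 2.571064.

So E[X^4] = 10531.078717.


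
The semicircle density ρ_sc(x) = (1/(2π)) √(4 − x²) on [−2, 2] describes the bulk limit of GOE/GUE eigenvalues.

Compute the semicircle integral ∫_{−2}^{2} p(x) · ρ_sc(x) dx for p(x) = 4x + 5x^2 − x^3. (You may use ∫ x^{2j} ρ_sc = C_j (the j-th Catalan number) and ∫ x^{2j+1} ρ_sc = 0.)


Write p(x) = Σ a_i x^i, split into monomials and integrate each against ρ_sc separately.
Using ∫ x^{2j} ρ_sc = C_j = (1/(j+1)) C(2j, j) (Catalan numbers) and ∫ x^{2j+1} ρ_sc = 0 (odd monomials vanish by symmetry):
  i = 1 (odd): ∫ x^1 ρ_sc = 0 (vanishes)
  i = 2 (even): a_2 · C_{1} = 5 · 1 = 5
  i = 3 (odd): ∫ x^3 ρ_sc = 0 (vanishes)

Summing the contributions: ∫_{−2}^{2} p(x) ρ_sc(x) dx = 5.


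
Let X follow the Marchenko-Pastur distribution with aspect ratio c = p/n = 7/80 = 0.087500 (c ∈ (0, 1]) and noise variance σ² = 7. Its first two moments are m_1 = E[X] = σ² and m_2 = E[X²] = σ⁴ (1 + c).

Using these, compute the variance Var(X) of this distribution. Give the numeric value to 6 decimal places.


m_1 = E[X] = σ² = 7, so m_1² = 49.
m_2 = E[X²] = σ⁴ (1 + c) = 49 · (1 + 0.087500) = 49 · 1.087500 = 53.287500.
(Note m_2 − m_1² simplifies to c · σ⁴ = 0.087500 · 49.)

Var(X) = m_2 − m_1² = 53.287500 − 49 = 4.287500.


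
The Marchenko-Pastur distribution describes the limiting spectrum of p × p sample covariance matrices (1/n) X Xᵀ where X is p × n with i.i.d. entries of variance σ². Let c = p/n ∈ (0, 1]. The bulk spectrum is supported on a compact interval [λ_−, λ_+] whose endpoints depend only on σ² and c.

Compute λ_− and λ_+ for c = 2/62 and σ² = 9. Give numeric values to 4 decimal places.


c = 2/62 = 0.032258; √c = 0.179605.
λ_− = σ² (1 − √c)² = 9 · (1 − 0.179605)² = 9 · (0.820395)² = 6.057427.
λ_+ = σ² (1 + √c)² = 9 · (1 + 0.179605)² = 9 · (1.179605)² = 12.523218.

Rounded to 4 decimal places: λ_− ≈ 6.0574, λ_+ ≈ 12.5232.


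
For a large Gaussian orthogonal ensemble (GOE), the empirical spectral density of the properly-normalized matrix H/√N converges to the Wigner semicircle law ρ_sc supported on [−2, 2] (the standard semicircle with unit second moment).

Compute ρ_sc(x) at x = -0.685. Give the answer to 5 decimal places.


ρ_sc(x) = (1/(2π)) √(4 − x²). With x = -0.685:
  4 − x² = 4 − (-0.685)² = 4 − 0.469225 = 3.530775.
  √(4 − x²) = 1.879036.
  1/(2π) = 0.159155.
  ρ_sc(-0.685) = 0.159155 · 1.879036 = 0.299058.

Rounded to 5 decimal places: ρ_sc(-0.685) ≈ 0.29906.


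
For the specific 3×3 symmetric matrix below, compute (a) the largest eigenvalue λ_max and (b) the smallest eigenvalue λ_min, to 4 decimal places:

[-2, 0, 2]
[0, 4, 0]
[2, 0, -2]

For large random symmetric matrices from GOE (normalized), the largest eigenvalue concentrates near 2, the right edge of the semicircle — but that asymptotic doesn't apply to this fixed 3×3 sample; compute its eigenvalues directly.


Since M is real symmetric, all three eigenvalues are real; they are the roots of det(λI − M) = λ³ − (tr M) λ² + s λ − det M, where s is the sum of the principal 2×2 minors.
tr M = -2 + 4 + (-2) = 0.
s = ((-2)·4 − 0²) + ((-2)·(-2) − 2²) + (4·(-2) − 0²) = -8 + 0 + (-8) = -16.
det M (expand along row 1) = (-2)·(-8) − 0·0 + 2·(-8) = 0.
Characteristic polynomial: λ³ − 16λ = 0.
Substitute λ = y + (tr M)/3 = y + 0.000000 to remove the quadratic term: y³ + p·y + q = 0 with p = s − (tr M)²/3 = -16.000000 and q = −2(tr M)³/27 + (tr M)·s/3 − det M = 0.000000.
Three real roots ⇒ use the trigonometric (Viète) form: r = 2√(−p/3) = 4.618802, φ = arccos(3q/(p·r)) = arccos(0.000000) = 1.570796 rad.
y_k = r·cos(φ/3 − 2πk/3) for k = 0, 1, 2 gives y = 4.000000, 0.000000, -4.000000.
λ_k = y_k + 0.000000 gives λ = 4.0000, 0.0000, -4.0000 (check: the sum is 0.0000 = tr M).

Hence λ_max = 4.0000 and λ_min = -4.0000.


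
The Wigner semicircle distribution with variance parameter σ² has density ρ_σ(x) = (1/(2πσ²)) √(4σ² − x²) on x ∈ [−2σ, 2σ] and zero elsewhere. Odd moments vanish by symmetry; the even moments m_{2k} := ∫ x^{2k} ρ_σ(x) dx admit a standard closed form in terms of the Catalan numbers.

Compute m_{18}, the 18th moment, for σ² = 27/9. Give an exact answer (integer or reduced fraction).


By the scaled semicircle moment identity, m_{2k} = σ^{2k} · C_k with k = 9.
C_9 = (1/(k+1)) · C(2k, k) = (1/10) · C(18, 9) = (1/10) · 48620 = 4862.
σ^{2k} = (σ²)^k = (27/9)^9 = 19683.

Therefore m_{18} = σ^{18} · C_9 = 19683 · 4862 = 95698746.


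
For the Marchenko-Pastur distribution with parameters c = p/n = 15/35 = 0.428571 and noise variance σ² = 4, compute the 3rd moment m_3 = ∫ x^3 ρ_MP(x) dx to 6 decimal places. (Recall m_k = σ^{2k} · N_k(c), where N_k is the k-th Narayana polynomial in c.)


E[X³] = σ⁶ (1 + 3c + c²) (third MP moment). With σ² = 4 (so σ⁶ = 64) and c = 15/35 = 0.428571: E[X³] = 64 · (1 + 3·0.428571 + (0.428571)²) = 64 · 2.469388.

So E[X^3] = 158.040816.


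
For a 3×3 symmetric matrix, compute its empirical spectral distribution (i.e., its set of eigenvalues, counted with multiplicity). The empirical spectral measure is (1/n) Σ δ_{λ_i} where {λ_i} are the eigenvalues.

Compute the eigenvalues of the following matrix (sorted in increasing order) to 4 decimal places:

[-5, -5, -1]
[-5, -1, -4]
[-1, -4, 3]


Since M is real symmetric, all three eigenvalues are real; they are the roots of det(λI − M) = λ³ − (tr M) λ² + s λ − det M, where s is the sum of the principal 2×2 minors.
tr M = -5 + (-1) + 3 = -3.
s = ((-5)·(-1) − (-5)²) + ((-5)·3 − (-1)²) + ((-1)·3 − (-4)²) = -20 + (-16) + (-19) = -55.
det M (expand along row 1) = (-5)·(-19) − (-5)·(-19) + (-1)·19 = -19.
Characteristic polynomial: λ³ + 3λ² − 55λ + 19 = 0.
Substitute λ = y + (tr M)/3 = y − 1.000000 to remove the quadratic term: y³ + p·y + q = 0 with p = s − (tr M)²/3 = -58.000000 and q = −2(tr M)³/27 + (tr M)·s/3 − det M = 76.000000.
Three real roots ⇒ use the trigonometric (Viète) form: r = 2√(−p/3) = 8.793937, φ = arccos(3q/(p·r)) = arccos(-0.447016) = 2.034224 rad.
y_k = r·cos(φ/3 − 2πk/3) for k = 0, 1, 2 gives y = 6.848560, 1.353054, -8.201614.
λ_k = y_k − 1.000000 gives λ = 5.8486, 0.3531, -9.2016 (check: the sum is -3.0000 = tr M).

Eigenvalues sorted in increasing order: [-9.2016, 0.3531, 5.8486].


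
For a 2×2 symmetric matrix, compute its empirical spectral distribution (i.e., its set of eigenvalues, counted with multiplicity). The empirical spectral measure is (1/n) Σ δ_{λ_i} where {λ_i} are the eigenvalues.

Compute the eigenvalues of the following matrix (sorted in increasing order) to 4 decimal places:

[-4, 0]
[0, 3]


Since M is real symmetric, both eigenvalues are real; they are the roots of det(λI − M) = λ² − (tr M) λ + det M.
tr M = -4 + 3 = -1.
det M = (-4)·3 − 0² = -12 − 0 = -12.
Characteristic polynomial: λ² + λ − 12 = 0.
Discriminant Δ = (tr M)² − 4·det M = 1 − (-48) = 49; √Δ = 7.000000.
λ = (tr M ± √Δ)/2 = (-1 ± 7.000000)/2, giving (tr M − √Δ)/2 = -4.0000 and (tr M + √Δ)/2 = 3.0000.

Eigenvalues sorted in increasing order: [-4.0000, 3.0000].


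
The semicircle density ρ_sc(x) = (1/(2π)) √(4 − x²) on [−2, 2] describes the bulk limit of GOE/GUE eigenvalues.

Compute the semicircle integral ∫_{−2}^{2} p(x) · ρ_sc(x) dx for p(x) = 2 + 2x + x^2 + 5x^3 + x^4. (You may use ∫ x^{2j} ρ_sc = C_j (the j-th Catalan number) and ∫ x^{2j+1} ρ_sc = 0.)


Write p(x) = Σ a_i x^i, split into monomials and integrate each against ρ_sc separately.
Using ∫ x^{2j} ρ_sc = C_j = (1/(j+1)) C(2j, j) (Catalan numbers) and ∫ x^{2j+1} ρ_sc = 0 (odd monomials vanish by symmetry):
  i = 0 (even): a_0 · C_{0} = 2 · 1 = 2
  i = 1 (odd): ∫ x^1 ρ_sc = 0 (vanishes)
  i = 2 (even): a_2 · C_{1} = 1 · 1 = 1
  i = 3 (odd): ∫ x^3 ρ_sc = 0 (vanishes)
  i = 4 (even): a_4 · C_{2} = 1 · 2 = 2

Summing the contributions: ∫_{−2}^{2} p(x) ρ_sc(x) dx = 2 + 1 + 2 = 5.


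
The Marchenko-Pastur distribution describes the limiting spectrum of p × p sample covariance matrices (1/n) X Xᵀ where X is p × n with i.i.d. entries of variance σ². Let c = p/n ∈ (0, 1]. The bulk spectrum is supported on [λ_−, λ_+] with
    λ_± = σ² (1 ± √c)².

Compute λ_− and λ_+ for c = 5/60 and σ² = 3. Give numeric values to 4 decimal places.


c = 5/60 = 0.083333; √c = 0.288675.
λ_− = σ² (1 − √c)² = 3 · (1 − 0.288675)² = 3 · (0.711325)² = 1.517949.
λ_+ = σ² (1 + √c)² = 3 · (1 + 0.288675)² = 3 · (1.288675)² = 4.982051.

Rounded to 4 decimal places: λ_− ≈ 1.5179, λ_+ ≈ 4.9821.


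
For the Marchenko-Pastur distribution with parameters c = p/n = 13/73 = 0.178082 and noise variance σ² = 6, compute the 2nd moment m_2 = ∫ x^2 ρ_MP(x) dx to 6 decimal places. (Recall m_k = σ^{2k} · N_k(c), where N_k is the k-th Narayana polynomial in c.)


E[X²] = σ⁴ (1 + c) (second MP moment). With σ² = 6 (so σ⁴ = 36) and c = 13/73 = 0.178082: E[X²] = 36 · (1 + 0.178082) = 36 · 1.178082.

So E[X^2] = 42.410959.


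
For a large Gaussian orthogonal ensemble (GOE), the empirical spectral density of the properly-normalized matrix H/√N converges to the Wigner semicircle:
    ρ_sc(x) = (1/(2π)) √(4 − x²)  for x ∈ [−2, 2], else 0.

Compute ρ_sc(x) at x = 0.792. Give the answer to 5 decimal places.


ρ_sc(x) = (1/(2π)) √(4 − x²). With x = 0.792:
  4 − x² = 4 − (0.792)² = 4 − 0.627264 = 3.372736.
  √(4 − x²) = 1.836501.
  1/(2π) = 0.159155.
  ρ_sc(0.792) = 0.159155 · 1.836501 = 0.292288.

Rounded to 5 decimal places: ρ_sc(0.792) ≈ 0.29229.


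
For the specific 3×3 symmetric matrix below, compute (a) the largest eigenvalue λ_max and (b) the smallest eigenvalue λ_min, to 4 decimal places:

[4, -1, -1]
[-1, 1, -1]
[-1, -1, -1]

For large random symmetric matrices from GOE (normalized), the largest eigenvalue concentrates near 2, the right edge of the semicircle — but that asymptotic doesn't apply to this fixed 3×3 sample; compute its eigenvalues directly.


Since M is real symmetric, all three eigenvalues are real; they are the roots of det(λI − M) = λ³ − (tr M) λ² + s λ − det M, where s is the sum of the principal 2×2 minors.
tr M = 4 + 1 + (-1) = 4.
s = (4·1 − (-1)²) + (4·(-1) − (-1)²) + (1·(-1) − (-1)²) = 3 + (-5) + (-2) = -4.
det M (expand along row 1) = 4·(-2) − (-1)·0 + (-1)·2 = -10.
Characteristic polynomial: λ³ − 4λ² − 4λ + 10 = 0.
Substitute λ = y + (tr M)/3 = y + 1.333333 to remove the quadratic term: y³ + p·y + q = 0 with p = s − (tr M)²/3 = -9.333333 and q = −2(tr M)³/27 + (tr M)·s/3 − det M = -0.074074.
Three real roots ⇒ use the trigonometric (Viète) form: r = 2√(−p/3) = 3.527668, φ = arccos(3q/(p·r)) = arccos(0.006749) = 1.564047 rad.
y_k = r·cos(φ/3 − 2πk/3) for k = 0, 1, 2 gives y = 3.059011, -0.007937, -3.051074.
λ_k = y_k + 1.333333 gives λ = 4.3923, 1.3254, -1.7177 (check: the sum is 4.0000 = tr M).

Hence λ_max = 4.3923 and λ_min = -1.7177.


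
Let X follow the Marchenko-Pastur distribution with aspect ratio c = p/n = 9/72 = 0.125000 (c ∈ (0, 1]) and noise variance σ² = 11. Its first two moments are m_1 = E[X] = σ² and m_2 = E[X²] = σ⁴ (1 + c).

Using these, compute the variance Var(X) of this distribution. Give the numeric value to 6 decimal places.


m_1 = E[X] = σ² = 11, so m_1² = 121.
m_2 = E[X²] = σ⁴ (1 + c) = 121 · (1 + 0.125000) = 121 · 1.125000 = 136.125000.
(Note m_2 − m_1² simplifies to c · σ⁴ = 0.125000 · 121.)

Var(X) = m_2 − m_1² = 136.125000 − 121 = 15.125000.


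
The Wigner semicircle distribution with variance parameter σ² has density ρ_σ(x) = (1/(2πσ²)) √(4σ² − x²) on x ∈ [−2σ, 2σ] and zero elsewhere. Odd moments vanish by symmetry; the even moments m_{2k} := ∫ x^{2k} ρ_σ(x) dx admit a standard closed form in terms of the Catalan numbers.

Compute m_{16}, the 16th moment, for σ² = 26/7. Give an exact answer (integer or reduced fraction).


By the scaled semicircle moment identity, m_{2k} = σ^{2k} · C_k with k = 8.
C_8 = (1/(k+1)) · C(2k, k) = (1/9) · C(16, 8) = (1/9) · 12870 = 1430.
σ^{2k} = (σ²)^k = (26/7)^8 = 208827064576/5764801.

Therefore m_{16} = σ^{16} · C_8 = (208827064576/5764801) · 1430 = 298622702343680/5764801.


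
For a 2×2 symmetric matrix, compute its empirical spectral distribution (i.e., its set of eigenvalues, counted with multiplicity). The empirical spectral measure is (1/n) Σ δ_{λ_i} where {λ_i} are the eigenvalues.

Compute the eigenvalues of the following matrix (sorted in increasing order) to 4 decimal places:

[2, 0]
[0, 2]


Since M is real symmetric, both eigenvalues are real; they are the roots of det(λI − M) = λ² − (tr M) λ + det M.
tr M = 2 + 2 = 4.
det M = 2·2 − 0² = 4 − 0 = 4.
Characteristic polynomial: λ² − 4λ + 4 = 0.
Discriminant Δ = (tr M)² − 4·det M = 16 − 16 = 0; √Δ = 0.000000.
λ = (tr M ± √Δ)/2 = (4 ± 0.000000)/2, giving (tr M − √Δ)/2 = 2.0000 and (tr M + √Δ)/2 = 2.0000.

Eigenvalues sorted in increasing order: [2.0000, 2.0000].


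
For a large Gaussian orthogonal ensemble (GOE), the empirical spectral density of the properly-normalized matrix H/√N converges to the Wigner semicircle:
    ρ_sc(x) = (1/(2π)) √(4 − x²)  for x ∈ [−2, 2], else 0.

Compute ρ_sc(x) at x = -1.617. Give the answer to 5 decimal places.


ρ_sc(x) = (1/(2π)) √(4 − x²). With x = -1.617:
  4 − x² = 4 − (-1.617)² = 4 − 2.614689 = 1.385311.
  √(4 − x²) = 1.176992.
  1/(2π) = 0.159155.
  ρ_sc(-1.617) = 0.159155 · 1.176992 = 0.187324.

Rounded to 5 decimal places: ρ_sc(-1.617) ≈ 0.18732.


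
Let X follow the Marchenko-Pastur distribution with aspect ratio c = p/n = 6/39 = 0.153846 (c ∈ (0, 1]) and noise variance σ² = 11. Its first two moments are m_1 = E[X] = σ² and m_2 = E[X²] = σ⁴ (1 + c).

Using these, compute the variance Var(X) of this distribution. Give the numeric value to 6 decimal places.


m_1 = E[X] = σ² = 11, so m_1² = 121.
m_2 = E[X²] = σ⁴ (1 + c) = 121 · (1 + 0.153846) = 121 · 1.153846 = 139.615385.
(Note m_2 − m_1² simplifies to c · σ⁴ = 0.153846 · 121.)

Var(X) = m_2 − m_1² = 139.615385 − 121 = 18.615385.


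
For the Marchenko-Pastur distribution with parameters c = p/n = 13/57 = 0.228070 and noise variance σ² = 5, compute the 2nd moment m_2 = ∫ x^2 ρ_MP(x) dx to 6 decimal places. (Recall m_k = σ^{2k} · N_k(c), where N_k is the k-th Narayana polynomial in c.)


E[X²] = σ⁴ (1 + c) (second MP moment). With σ² = 5 (so σ⁴ = 25) and c = 13/57 = 0.228070: E[X²] = 25 · (1 + 0.228070) = 25 · 1.228070.

So E[X^2] = 30.701754.


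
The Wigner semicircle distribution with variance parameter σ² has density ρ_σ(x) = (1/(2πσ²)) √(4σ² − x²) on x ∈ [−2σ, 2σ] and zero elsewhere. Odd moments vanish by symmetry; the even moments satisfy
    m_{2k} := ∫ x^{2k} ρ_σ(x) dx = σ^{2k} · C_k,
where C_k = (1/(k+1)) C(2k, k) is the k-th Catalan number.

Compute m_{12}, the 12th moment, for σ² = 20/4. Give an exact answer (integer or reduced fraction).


By the scaled semicircle moment identity, m_{2k} = σ^{2k} · C_k with k = 6.
C_6 = (1/(k+1)) · C(2k, k) = (1/7) · C(12, 6) = (1/7) · 924 = 132.
σ^{2k} = (σ²)^k = (20/4)^6 = 15625.

Therefore m_{12} = σ^{12} · C_6 = 15625 · 132 = 2062500.


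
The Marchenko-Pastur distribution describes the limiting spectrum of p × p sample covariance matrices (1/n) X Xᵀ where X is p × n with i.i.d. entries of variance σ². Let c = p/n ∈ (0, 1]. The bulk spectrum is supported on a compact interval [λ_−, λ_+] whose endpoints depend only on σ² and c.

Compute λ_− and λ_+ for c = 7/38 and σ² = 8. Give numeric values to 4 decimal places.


c = 7/38 = 0.184211; √c = 0.429198.
λ_− = σ² (1 − √c)² = 8 · (1 − 0.429198)² = 8 · (0.570802)² = 2.606524.
λ_+ = σ² (1 + √c)² = 8 · (1 + 0.429198)² = 8 · (1.429198)² = 16.340845.

Rounded to 4 decimal places: λ_− ≈ 2.6065, λ_+ ≈ 16.3408.


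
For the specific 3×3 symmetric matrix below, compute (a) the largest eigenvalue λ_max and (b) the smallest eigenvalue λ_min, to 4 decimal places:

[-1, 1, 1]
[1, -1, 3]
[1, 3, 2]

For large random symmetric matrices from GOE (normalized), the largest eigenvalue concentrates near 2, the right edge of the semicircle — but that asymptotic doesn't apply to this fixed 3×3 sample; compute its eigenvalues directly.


Since M is real symmetric, all three eigenvalues are real; they are the roots of det(λI − M) = λ³ − (tr M) λ² + s λ − det M, where s is the sum of the principal 2×2 minors.
tr M = -1 + (-1) + 2 = 0.
s = ((-1)·(-1) − 1²) + ((-1)·2 − 1²) + ((-1)·2 − 3²) = 0 + (-3) + (-11) = -14.
det M (expand along row 1) = (-1)·(-11) − 1·(-1) + 1·4 = 16.
Characteristic polynomial: λ³ − 14λ − 16 = 0.
Substitute λ = y + (tr M)/3 = y + 0.000000 to remove the quadratic term: y³ + p·y + q = 0 with p = s − (tr M)²/3 = -14.000000 and q = −2(tr M)³/27 + (tr M)·s/3 − det M = -16.000000.
Three real roots ⇒ use the trigonometric (Viète) form: r = 2√(−p/3) = 4.320494, φ = arccos(3q/(p·r)) = arccos(0.793560) = 0.654159 rad.
y_k = r·cos(φ/3 − 2πk/3) for k = 0, 1, 2 gives y = 4.218187, -1.299664, -2.918523.
λ_k = y_k + 0.000000 gives λ = 4.2182, -1.2997, -2.9185 (check: the sum is 0.0000 = tr M).

Hence λ_max = 4.2182 and λ_min = -2.9185.


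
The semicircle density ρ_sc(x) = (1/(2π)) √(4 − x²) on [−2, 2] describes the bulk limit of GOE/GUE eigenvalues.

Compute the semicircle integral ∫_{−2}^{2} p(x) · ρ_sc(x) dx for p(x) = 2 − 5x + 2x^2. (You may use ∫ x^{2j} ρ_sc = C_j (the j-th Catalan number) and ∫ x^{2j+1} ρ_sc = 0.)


Write p(x) = Σ a_i x^i, split into monomials and integrate each against ρ_sc separately.
Using ∫ x^{2j} ρ_sc = C_j = (1/(j+1)) C(2j, j) (Catalan numbers) and ∫ x^{2j+1} ρ_sc = 0 (odd monomials vanish by symmetry):
  i = 0 (even): a_0 · C_{0} = 2 · 1 = 2
  i = 1 (odd): ∫ x^1 ρ_sc = 0 (vanishes)
  i = 2 (even): a_2 · C_{1} = 2 · 1 = 2

Summing the contributions: ∫_{−2}^{2} p(x) ρ_sc(x) dx = 2 + 2 = 4.


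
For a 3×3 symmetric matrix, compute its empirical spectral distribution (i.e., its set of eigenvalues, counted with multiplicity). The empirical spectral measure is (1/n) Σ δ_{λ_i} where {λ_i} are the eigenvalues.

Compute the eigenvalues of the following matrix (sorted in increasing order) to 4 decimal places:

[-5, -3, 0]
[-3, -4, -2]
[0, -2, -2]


Since M is real symmetric, all three eigenvalues are real; they are the roots of det(λI − M) = λ³ − (tr M) λ² + s λ − det M, where s is the sum of the principal 2×2 minors.
tr M = -5 + (-4) + (-2) = -11.
s = ((-5)·(-4) − (-3)²) + ((-5)·(-2) − 0²) + ((-4)·(-2) − (-2)²) = 11 + 10 + 4 = 25.
det M (expand along row 1) = (-5)·4 − (-3)·6 + 0·6 = -2.
Characteristic polynomial: λ³ + 11λ² + 25λ + 2 = 0.
Substitute λ = y + (tr M)/3 = y − 3.666667 to remove the quadratic term: y³ + p·y + q = 0 with p = s − (tr M)²/3 = -15.333333 and q = −2(tr M)³/27 + (tr M)·s/3 − det M = 8.925926.
Three real roots ⇒ use the trigonometric (Viète) form: r = 2√(−p/3) = 4.521553, φ = arccos(3q/(p·r)) = arccos(-0.386234) = 1.967341 rad.
y_k = r·cos(φ/3 − 2πk/3) for k = 0, 1, 2 gives y = 3.583658, 0.595928, -4.179585.
λ_k = y_k − 3.666667 gives λ = -0.0830, -3.0707, -7.8463 (check: the sum is -11.0000 = tr M).

Eigenvalues sorted in increasing order: [-7.8463, -3.0707, -0.0830].


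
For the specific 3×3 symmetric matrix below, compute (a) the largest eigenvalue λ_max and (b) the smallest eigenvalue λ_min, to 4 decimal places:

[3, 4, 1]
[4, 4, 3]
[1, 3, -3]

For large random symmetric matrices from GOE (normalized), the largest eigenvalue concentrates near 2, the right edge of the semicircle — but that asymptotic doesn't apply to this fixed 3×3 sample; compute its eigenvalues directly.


Since M is real symmetric, all three eigenvalues are real; they are the roots of det(λI − M) = λ³ − (tr M) λ² + s λ − det M, where s is the sum of the principal 2×2 minors.
tr M = 3 + 4 + (-3) = 4.
s = (3·4 − 4²) + (3·(-3) − 1²) + (4·(-3) − 3²) = -4 + (-10) + (-21) = -35.
det M (expand along row 1) = 3·(-21) − 4·(-15) + 1·8 = 5.
Characteristic polynomial: λ³ − 4λ² − 35λ − 5 = 0.
Substitute λ = y + (tr M)/3 = y + 1.333333 to remove the quadratic term: y³ + p·y + q = 0 with p = s − (tr M)²/3 = -40.333333 and q = −2(tr M)³/27 + (tr M)·s/3 − det M = -56.407407.
Three real roots ⇒ use the trigonometric (Viète) form: r = 2√(−p/3) = 7.333333, φ = arccos(3q/(p·r)) = arccos(0.572126) = 0.961700 rad.
y_k = r·cos(φ/3 − 2πk/3) for k = 0, 1, 2 gives y = 6.959751, -1.478693, -5.481058.
λ_k = y_k + 1.333333 gives λ = 8.2931, -0.1454, -4.1477 (check: the sum is 4.0000 = tr M).

Hence λ_max = 8.2931 and λ_min = -4.1477.


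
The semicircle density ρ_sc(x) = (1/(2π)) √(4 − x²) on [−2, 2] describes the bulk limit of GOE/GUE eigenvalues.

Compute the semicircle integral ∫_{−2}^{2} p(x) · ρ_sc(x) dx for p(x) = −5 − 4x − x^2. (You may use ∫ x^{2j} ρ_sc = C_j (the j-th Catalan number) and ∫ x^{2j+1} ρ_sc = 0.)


Write p(x) = Σ a_i x^i, split into monomials and integrate each against ρ_sc separately.
Using ∫ x^{2j} ρ_sc = C_j = (1/(j+1)) C(2j, j) (Catalan numbers) and ∫ x^{2j+1} ρ_sc = 0 (odd monomials vanish by symmetry):
  i = 0 (even): a_0 · C_{0} = -5 · 1 = -5
  i = 1 (odd): ∫ x^1 ρ_sc = 0 (vanishes)
  i = 2 (even): a_2 · C_{1} = -1 · 1 = -1

Summing the contributions: ∫_{−2}^{2} p(x) ρ_sc(x) dx = (-5) + (-1) = -6.


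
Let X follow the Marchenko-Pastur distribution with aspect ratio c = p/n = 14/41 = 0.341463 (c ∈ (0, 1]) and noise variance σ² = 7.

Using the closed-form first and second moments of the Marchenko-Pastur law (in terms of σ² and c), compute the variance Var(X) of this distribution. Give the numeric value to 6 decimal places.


Recall the MP moments m_1 = E[X] = σ² and m_2 = E[X²] = σ⁴ (1 + c).
m_1 = E[X] = σ² = 7, so m_1² = 49.
m_2 = E[X²] = σ⁴ (1 + c) = 49 · (1 + 0.341463) = 49 · 1.341463 = 65.731707.
(Note m_2 − m_1² simplifies to c · σ⁴ = 0.341463 · 49.)

Var(X) = m_2 − m_1² = 65.731707 − 49 = 16.731707.


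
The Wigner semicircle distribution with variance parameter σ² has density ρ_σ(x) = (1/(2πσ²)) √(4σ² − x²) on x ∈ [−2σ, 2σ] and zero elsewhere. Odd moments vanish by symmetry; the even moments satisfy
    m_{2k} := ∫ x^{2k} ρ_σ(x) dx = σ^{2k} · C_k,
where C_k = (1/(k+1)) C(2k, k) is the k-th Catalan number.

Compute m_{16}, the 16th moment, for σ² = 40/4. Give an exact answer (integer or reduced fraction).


By the scaled semicircle moment identity, m_{2k} = σ^{2k} · C_k with k = 8.
C_8 = (1/(k+1)) · C(2k, k) = (1/9) · C(16, 8) = (1/9) · 12870 = 1430.
σ^{2k} = (σ²)^k = (40/4)^8 = 100000000.

Therefore m_{16} = σ^{16} · C_8 = 100000000 · 1430 = 143000000000.


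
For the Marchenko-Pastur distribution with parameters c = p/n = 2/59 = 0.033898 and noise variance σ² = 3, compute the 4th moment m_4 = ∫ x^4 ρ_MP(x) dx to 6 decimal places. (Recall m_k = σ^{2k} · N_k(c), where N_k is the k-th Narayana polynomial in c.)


E[X⁴] = σ⁸ (1 + 6c + 6c² + c³) (fourth MP moment). With σ² = 3 (so σ⁸ = 81) and c = 2/59 = 0.033898: E[X⁴] = 81 · (1 + 6·0.033898 + 6·(0.033898)² + (0.033898)³) = 81 · 1.210323.

So E[X^4] = 98.036192.


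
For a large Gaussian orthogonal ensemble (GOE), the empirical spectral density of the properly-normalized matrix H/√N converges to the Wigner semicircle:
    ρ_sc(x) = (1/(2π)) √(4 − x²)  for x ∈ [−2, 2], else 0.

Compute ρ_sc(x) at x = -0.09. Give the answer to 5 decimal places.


ρ_sc(x) = (1/(2π)) √(4 − x²). With x = -0.09:
  4 − x² = 4 − (-0.09)² = 4 − 0.008100 = 3.991900.
  √(4 − x²) = 1.997974.
  1/(2π) = 0.159155.
  ρ_sc(-0.09) = 0.159155 · 1.997974 = 0.317987.

Rounded to 5 decimal places: ρ_sc(-0.09) ≈ 0.31799.


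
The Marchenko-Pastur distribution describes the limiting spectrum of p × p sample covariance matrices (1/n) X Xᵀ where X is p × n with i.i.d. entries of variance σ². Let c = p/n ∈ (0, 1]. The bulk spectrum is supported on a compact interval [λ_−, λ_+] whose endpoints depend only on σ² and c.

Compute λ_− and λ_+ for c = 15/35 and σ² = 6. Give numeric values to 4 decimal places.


c = 15/35 = 0.428571; √c = 0.654654.
λ_− = σ² (1 − √c)² = 6 · (1 − 0.654654)² = 6 · (0.345346)² = 0.715585.
λ_+ = σ² (1 + √c)² = 6 · (1 + 0.654654)² = 6 · (1.654654)² = 16.427273.

Rounded to 4 decimal places: λ_− ≈ 0.7156, λ_+ ≈ 16.4273.


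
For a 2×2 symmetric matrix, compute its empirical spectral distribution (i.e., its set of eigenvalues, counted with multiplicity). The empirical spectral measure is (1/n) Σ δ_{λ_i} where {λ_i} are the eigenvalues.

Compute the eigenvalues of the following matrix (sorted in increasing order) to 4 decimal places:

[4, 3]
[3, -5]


Since M is real symmetric, both eigenvalues are real; they are the roots of det(λI − M) = λ² − (tr M) λ + det M.
tr M = 4 + (-5) = -1.
det M = 4·(-5) − 3² = -20 − 9 = -29.
Characteristic polynomial: λ² + λ − 29 = 0.
Discriminant Δ = (tr M)² − 4·det M = 1 − (-116) = 117; √Δ = 10.816654.
λ = (tr M ± √Δ)/2 = (-1 ± 10.816654)/2, giving (tr M − √Δ)/2 = -5.9083 and (tr M + √Δ)/2 = 4.9083.

Eigenvalues sorted in increasing order: [-5.9083, 4.9083].


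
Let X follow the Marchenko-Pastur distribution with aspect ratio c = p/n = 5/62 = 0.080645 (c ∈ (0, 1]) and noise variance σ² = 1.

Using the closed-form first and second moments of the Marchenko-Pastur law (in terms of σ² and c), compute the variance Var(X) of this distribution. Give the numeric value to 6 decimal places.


Recall the MP moments m_1 = E[X] = σ² and m_2 = E[X²] = σ⁴ (1 + c).
m_1 = E[X] = σ² = 1, so m_1² = 1.
m_2 = E[X²] = σ⁴ (1 + c) = 1 · (1 + 0.080645) = 1 · 1.080645 = 1.080645.
(Note m_2 − m_1² simplifies to c · σ⁴ = 0.080645 · 1.)

Var(X) = m_2 − m_1² = 1.080645 − 1 = 0.080645.


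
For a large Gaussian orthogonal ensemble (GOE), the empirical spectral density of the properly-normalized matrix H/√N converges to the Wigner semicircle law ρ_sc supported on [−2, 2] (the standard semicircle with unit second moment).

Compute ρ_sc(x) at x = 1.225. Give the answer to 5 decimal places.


ρ_sc(x) = (1/(2π)) √(4 − x²). With x = 1.225:
  4 − x² = 4 − (1.225)² = 4 − 1.500625 = 2.499375.
  √(4 − x²) = 1.580941.
  1/(2π) = 0.159155.
  ρ_sc(1.225) = 0.159155 · 1.580941 = 0.251615.

Rounded to 5 decimal places: ρ_sc(1.225) ≈ 0.25161.


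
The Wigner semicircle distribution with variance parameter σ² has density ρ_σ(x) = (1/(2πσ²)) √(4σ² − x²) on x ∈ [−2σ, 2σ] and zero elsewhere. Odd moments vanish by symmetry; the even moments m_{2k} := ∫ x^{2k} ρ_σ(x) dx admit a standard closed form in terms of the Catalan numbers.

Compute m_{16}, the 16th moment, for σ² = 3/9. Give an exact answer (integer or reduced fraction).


By the scaled semicircle moment identity, m_{2k} = σ^{2k} · C_k with k = 8.
C_8 = (1/(k+1)) · C(2k, k) = (1/9) · C(16, 8) = (1/9) · 12870 = 1430.
σ^{2k} = (σ²)^k = (3/9)^8 = 1/6561.

Therefore m_{16} = σ^{16} · C_8 = (1/6561) · 1430 = 1430/6561.


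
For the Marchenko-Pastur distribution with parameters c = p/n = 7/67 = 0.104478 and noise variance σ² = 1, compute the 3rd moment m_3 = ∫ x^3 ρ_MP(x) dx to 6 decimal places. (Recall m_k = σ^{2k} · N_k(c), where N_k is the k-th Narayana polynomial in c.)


E[X³] = σ⁶ (1 + 3c + c²) (third MP moment). With σ² = 1 (so σ⁶ = 1) and c = 7/67 = 0.104478: E[X³] = 1 · (1 + 3·0.104478 + (0.104478)²) = 1 · 1.324348.

So E[X^3] = 1.324348.


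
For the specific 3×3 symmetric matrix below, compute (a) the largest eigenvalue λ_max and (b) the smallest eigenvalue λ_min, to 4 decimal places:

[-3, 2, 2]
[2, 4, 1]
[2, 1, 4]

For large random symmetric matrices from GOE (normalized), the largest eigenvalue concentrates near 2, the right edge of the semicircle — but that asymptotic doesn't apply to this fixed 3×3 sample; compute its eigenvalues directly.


Since M is real symmetric, all three eigenvalues are real; they are the roots of det(λI − M) = λ³ − (tr M) λ² + s λ − det M, where s is the sum of the principal 2×2 minors.
tr M = -3 + 4 + 4 = 5.
s = ((-3)·4 − 2²) + ((-3)·4 − 2²) + (4·4 − 1²) = -16 + (-16) + 15 = -17.
det M (expand along row 1) = (-3)·15 − 2·6 + 2·(-6) = -69.
Characteristic polynomial: λ³ − 5λ² − 17λ + 69 = 0.
Substitute λ = y + (tr M)/3 = y + 1.666667 to remove the quadratic term: y³ + p·y + q = 0 with p = s − (tr M)²/3 = -25.333333 and q = −2(tr M)³/27 + (tr M)·s/3 − det M = 31.407407.
Three real roots ⇒ use the trigonometric (Viète) form: r = 2√(−p/3) = 5.811865, φ = arccos(3q/(p·r)) = arccos(-0.639949) = 2.265228 rad.
y_k = r·cos(φ/3 − 2πk/3) for k = 0, 1, 2 gives y = 4.232313, 1.333333, -5.565646.
λ_k = y_k + 1.666667 gives λ = 5.8990, 3.0000, -3.8990 (check: the sum is 5.0000 = tr M).

Hence λ_max = 5.8990 and λ_min = -3.8990.


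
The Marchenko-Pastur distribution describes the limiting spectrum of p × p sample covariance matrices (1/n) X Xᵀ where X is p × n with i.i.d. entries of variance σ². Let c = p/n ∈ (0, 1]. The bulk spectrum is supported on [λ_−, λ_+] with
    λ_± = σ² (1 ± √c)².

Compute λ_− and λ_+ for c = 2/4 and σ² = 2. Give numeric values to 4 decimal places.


c = 2/4 = 0.500000; √c = 0.707107.
λ_− = σ² (1 − √c)² = 2 · (1 − 0.707107)² = 2 · (0.292893)² = 0.171573.
λ_+ = σ² (1 + √c)² = 2 · (1 + 0.707107)² = 2 · (1.707107)² = 5.828427.

Rounded to 4 decimal places: λ_− ≈ 0.1716, λ_+ ≈ 5.8284.


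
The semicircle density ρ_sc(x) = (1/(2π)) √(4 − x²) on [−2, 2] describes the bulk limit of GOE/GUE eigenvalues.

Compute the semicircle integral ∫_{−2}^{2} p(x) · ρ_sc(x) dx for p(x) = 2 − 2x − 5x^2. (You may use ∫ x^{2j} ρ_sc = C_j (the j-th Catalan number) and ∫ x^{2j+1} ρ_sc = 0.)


Write p(x) = Σ a_i x^i, split into monomials and integrate each against ρ_sc separately.
Using ∫ x^{2j} ρ_sc = C_j = (1/(j+1)) C(2j, j) (Catalan numbers) and ∫ x^{2j+1} ρ_sc = 0 (odd monomials vanish by symmetry):
  i = 0 (even): a_0 · C_{0} = 2 · 1 = 2
  i = 1 (odd): ∫ x^1 ρ_sc = 0 (vanishes)
  i = 2 (even): a_2 · C_{1} = -5 · 1 = -5

Summing the contributions: ∫_{−2}^{2} p(x) ρ_sc(x) dx = 2 + (-5) = -3.


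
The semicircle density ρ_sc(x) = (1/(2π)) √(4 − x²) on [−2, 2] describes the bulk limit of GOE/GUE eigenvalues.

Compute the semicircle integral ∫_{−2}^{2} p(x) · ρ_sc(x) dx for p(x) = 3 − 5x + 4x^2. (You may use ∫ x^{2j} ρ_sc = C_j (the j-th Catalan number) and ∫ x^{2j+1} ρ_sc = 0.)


Write p(x) = Σ a_i x^i, split into monomials and integrate each against ρ_sc separately.
Using ∫ x^{2j} ρ_sc = C_j = (1/(j+1)) C(2j, j) (Catalan numbers) and ∫ x^{2j+1} ρ_sc = 0 (odd monomials vanish by symmetry):
  i = 0 (even): a_0 · C_{0} = 3 · 1 = 3
  i = 1 (odd): ∫ x^1 ρ_sc = 0 (vanishes)
  i = 2 (even): a_2 · C_{1} = 4 · 1 = 4

Summing the contributions: ∫_{−2}^{2} p(x) ρ_sc(x) dx = 3 + 4 = 7.


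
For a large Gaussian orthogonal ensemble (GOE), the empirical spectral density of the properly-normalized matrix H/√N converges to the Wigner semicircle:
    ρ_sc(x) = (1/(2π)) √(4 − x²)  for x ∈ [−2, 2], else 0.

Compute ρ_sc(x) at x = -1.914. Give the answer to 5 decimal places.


ρ_sc(x) = (1/(2π)) √(4 − x²). With x = -1.914:
  4 − x² = 4 − (-1.914)² = 4 − 3.663396 = 0.336604.
  √(4 − x²) = 0.580176.
  1/(2π) = 0.159155.
  ρ_sc(-1.914) = 0.159155 · 0.580176 = 0.092338.

Rounded to 5 decimal places: ρ_sc(-1.914) ≈ 0.09234.


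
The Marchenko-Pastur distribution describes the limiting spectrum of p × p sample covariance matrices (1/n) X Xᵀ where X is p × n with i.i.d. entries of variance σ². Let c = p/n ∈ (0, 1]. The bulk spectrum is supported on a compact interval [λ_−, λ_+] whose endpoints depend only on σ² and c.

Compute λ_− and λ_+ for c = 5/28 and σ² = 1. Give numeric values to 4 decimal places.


c = 5/28 = 0.178571; √c = 0.422577.
λ_− = σ² (1 − √c)² = 1 · (1 − 0.422577)² = 1 · (0.577423)² = 0.333417.
λ_+ = σ² (1 + √c)² = 1 · (1 + 0.422577)² = 1 · (1.422577)² = 2.023726.

Rounded to 4 decimal places: λ_− ≈ 0.3334, λ_+ ≈ 2.0237.


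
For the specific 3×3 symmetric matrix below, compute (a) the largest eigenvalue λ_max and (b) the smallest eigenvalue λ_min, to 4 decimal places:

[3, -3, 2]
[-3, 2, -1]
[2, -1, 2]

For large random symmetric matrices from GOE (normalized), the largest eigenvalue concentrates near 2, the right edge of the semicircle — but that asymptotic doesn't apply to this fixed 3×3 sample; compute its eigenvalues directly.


Since M is real symmetric, all three eigenvalues are real; they are the roots of det(λI − M) = λ³ − (tr M) λ² + s λ − det M, where s is the sum of the principal 2×2 minors.
tr M = 3 + 2 + 2 = 7.
s = (3·2 − (-3)²) + (3·2 − 2²) + (2·2 − (-1)²) = -3 + 2 + 3 = 2.
det M (expand along row 1) = 3·3 − (-3)·(-4) + 2·(-1) = -5.
Characteristic polynomial: λ³ − 7λ² + 2λ + 5 = 0.
Substitute λ = y + (tr M)/3 = y + 2.333333 to remove the quadratic term: y³ + p·y + q = 0 with p = s − (tr M)²/3 = -14.333333 and q = −2(tr M)³/27 + (tr M)·s/3 − det M = -15.740741.
Three real roots ⇒ use the trigonometric (Viète) form: r = 2√(−p/3) = 4.371626, φ = arccos(3q/(p·r)) = arccos(0.753627) = 0.717234 rad.
y_k = r·cos(φ/3 − 2πk/3) for k = 0, 1, 2 gives y = 4.247282, -1.227104, -3.020178.
λ_k = y_k + 2.333333 gives λ = 6.5806, 1.1062, -0.6868 (check: the sum is 7.0000 = tr M).

Hence λ_max = 6.5806 and λ_min = -0.6868.


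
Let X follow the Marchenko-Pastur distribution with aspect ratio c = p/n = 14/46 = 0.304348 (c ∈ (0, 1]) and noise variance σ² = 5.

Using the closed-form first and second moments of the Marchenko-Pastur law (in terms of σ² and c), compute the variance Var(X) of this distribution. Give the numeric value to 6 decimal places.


Recall the MP moments m_1 = E[X] = σ² and m_2 = E[X²] = σ⁴ (1 + c).
m_1 = E[X] = σ² = 5, so m_1² = 25.
m_2 = E[X²] = σ⁴ (1 + c) = 25 · (1 + 0.304348) = 25 · 1.304348 = 32.608696.
(Note m_2 − m_1² simplifies to c · σ⁴ = 0.304348 · 25.)

Var(X) = m_2 − m_1² = 32.608696 − 25 = 7.608696.


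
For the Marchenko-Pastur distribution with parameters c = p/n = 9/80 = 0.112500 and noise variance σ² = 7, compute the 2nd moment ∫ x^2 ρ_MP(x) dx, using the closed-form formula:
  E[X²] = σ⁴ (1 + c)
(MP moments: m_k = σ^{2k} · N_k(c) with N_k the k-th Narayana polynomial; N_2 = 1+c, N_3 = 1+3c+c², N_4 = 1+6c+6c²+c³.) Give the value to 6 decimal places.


E[X²] = σ⁴ (1 + c) (second MP moment). With σ² = 7 (so σ⁴ = 49) and c = 9/80 = 0.112500: E[X²] = 49 · (1 + 0.112500) = 49 · 1.112500.

So E[X^2] = 54.512500.


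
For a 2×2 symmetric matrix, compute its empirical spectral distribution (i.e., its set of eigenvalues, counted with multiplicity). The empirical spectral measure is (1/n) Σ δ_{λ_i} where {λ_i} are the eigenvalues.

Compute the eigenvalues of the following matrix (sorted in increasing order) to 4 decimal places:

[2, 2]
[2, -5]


Since M is real symmetric, both eigenvalues are real; they are the roots of det(λI − M) = λ² − (tr M) λ + det M.
tr M = 2 + (-5) = -3.
det M = 2·(-5) − 2² = -10 − 4 = -14.
Characteristic polynomial: λ² + 3λ − 14 = 0.
Discriminant Δ = (tr M)² − 4·det M = 9 − (-56) = 65; √Δ = 8.062258.
λ = (tr M ± √Δ)/2 = (-3 ± 8.062258)/2, giving (tr M − √Δ)/2 = -5.5311 and (tr M + √Δ)/2 = 2.5311.

Eigenvalues sorted in increasing order: [-5.5311, 2.5311].
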